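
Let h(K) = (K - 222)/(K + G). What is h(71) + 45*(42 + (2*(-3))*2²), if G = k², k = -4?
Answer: 70319/87 ≈ 808.26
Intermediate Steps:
G = 16 (G = (-4)² = 16)
h(K) = (-222 + K)/(16 + K) (h(K) = (K - 222)/(K + 16) = (-222 + K)/(16 + K))
h(71) + 45*(42 + (2*(-3))*2²) = (-222 + 71)/(16 + 71) + 45*(42 + (2*(-3))*2²) = -151/87 + 45*(42 - 6*4) = (1/87)*(-151) + 45*(42 - 24) = -151/87 + 45*18 = -151/87 + 810 = 70319/87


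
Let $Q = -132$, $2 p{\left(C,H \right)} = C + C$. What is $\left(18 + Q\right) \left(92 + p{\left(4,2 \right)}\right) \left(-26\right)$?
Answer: $284544$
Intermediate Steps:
$p{\left(C,H \right)} = C$ ($p{\left(C,H \right)} = \frac{C + C}{2} = \frac{2 C}{2} = C$)
$\left(18 + Q\right) \left(92 + p{\left(4,2 \right)}\right) \left(-26\right) = \left(18 - 132\right) \left(92 + 4\right) \left(-26\right) = \left(-114\right) 96 \left(-26\right) = \left(-10944\right) \left(-26\right) = 284544$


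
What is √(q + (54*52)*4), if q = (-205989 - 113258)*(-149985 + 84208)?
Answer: √20999121151 ≈ 1.4491e+5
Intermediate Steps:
q = 20999109919 (q = -319247*(-65777) = 20999109919)
√(q + (54*52)*4) = √(20999109919 + (54*52)*4) = √(20999109919 + 2808*4) = √(20999109919 + 11232) = √20999121151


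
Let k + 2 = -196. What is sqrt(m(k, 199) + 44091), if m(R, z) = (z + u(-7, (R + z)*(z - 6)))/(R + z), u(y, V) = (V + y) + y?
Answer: 27*sqrt(61) ≈ 210.88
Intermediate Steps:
k = -198 (k = -2 - 196 = -198)
u(y, V) = V + 2*y
m(R, z) = (-14 + z + (-6 + z)*(R + z))/(R + z) (m(R, z) = (z + ((R + z)*(z - 6) + 2*(-7)))/(R + z) = (z + ((R + z)*(-6 + z) - 14))/(R + z) = (z + ((-6 + z)*(R + z) - 14))/(R + z) = (z + (-14 + (-6 + z)*(R + z)))/(R + z) = (-14 + z + (-6 + z)*(R + z))/(R + z))
sqrt(m(k, 199) + 44091) = sqrt((-14 + 199**2 - 6*(-198) - 5*199 - 198*199)/(-198 + 199) + 44091) = sqrt((-14 + 39601 + 1188 - 995 - 39402)/1 + 44091) = sqrt(1*378 + 44091) = sqrt(378 + 44091) = sqrt(44469) = 27*sqrt(61)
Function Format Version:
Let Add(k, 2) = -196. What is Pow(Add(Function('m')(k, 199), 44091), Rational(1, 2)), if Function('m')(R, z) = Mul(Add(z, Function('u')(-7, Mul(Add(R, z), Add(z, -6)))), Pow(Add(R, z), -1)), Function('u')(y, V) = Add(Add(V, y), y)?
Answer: Mul(27, Pow(61, Rational(1, 2))) ≈ 210.88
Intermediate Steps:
k = -198 (k = Add(-2, -196) = -198)
Function('u')(y, V) = Add(V, Mul(2, y))
Function('m')(R, z) = Mul(Pow(Add(R, z), -1), Add(-14, z, Mul(Add(-6, z), Add(R, z)))) (Function('m')(R, z) = Mul(Add(z, Add(Mul(Add(R, z), Add(z, -6)), Mul(2, -7))), Pow(Add(R, z), -1)) = Mul(Add(z, Add(Mul(Add(R, z), Add(-6, z)), -14)), Pow(Add(R, z), -1)) = Mul(Add(z, Add(Mul(Add(-6, z), Add(R, z)), -14)), Pow(Add(R, z), -1)) = Mul(Add(z, Add(-14, Mul(Add(-6, z), Add(R, z)))), Pow(Add(R, z), -1)) = Mul(Add(-14, z, Mul(Add(-6, z), Add(R, z))), Pow(Add(R, z), -1)) = Mul(Pow(Add(R, z), -1), Add(-14, z, Mul(Add(-6, z), Add(R, z)))))
Pow(Add(Function('m')(k, 199), 44091), Rational(1, 2)) = Pow(Add(Mul(Pow(Add(-198, 199), -1), Add(-14, Pow(199, 2), Mul(-6, -198), Mul(-5, 199), Mul(-198, 199))), 44091), Rational(1, 2)) = Pow(Add(Mul(Pow(1, -1), Add(-14, 39601, 1188, -995, -39402)), 44091), Rational(1, 2)) = Pow(Add(Mul(1, 378), 44091), Rational(1, 2)) = Pow(Add(378, 44091), Rational(1, 2)) = Pow(44469, Rational(1, 2)) = Mul(27, Pow(61, Rational(1, 2)))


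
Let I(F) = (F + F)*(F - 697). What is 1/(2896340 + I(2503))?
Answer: 1/11937176 ≈ 8.3772e-8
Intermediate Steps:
I(F) = 2*F*(-697 + F) (I(F) = (2*F)*(-697 + F) = 2*F*(-697 + F))
1/(2896340 + I(2503)) = 1/(2896340 + 2*2503*(-697 + 2503)) = 1/(2896340 + 2*2503*1806) = 1/(2896340 + 9040836) = 1/11937176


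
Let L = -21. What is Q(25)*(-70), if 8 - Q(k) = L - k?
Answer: -3780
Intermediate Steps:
Q(k) = 29 + k (Q(k) = 8 - (-21 - k) = 8 + (21 + k) = 29 + k)
Q(25)*(-70) = (29 + 25)*(-70) = 54*(-70) = -3780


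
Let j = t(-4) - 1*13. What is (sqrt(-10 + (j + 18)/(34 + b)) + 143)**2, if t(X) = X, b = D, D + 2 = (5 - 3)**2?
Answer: (858 + I*sqrt(359))**2/36 ≈ 20439.0 + 903.15*I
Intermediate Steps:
D = 2 (D = -2 + (5 - 3)**2 = -2 + 2**2 = -2 + 4 = 2)
b = 2
j = -17 (j = -4 - 1*13 = -4 - 13 = -17)
(sqrt(-10 + (j + 18)/(34 + b)) + 143)**2 = (sqrt(-10 + (-17 + 18)/(34 + 2)) + 143)**2 = (sqrt(-10 + 1/36) + 143)**2 = (sqrt(-359/36) + 143)**2 = (I*sqrt(359)/6 + 143)**2 = (143 + I*sqrt(359)/6)**2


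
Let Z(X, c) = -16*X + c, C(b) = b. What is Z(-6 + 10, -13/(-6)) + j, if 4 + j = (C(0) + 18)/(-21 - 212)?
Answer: -92143/1398 ≈ -65.911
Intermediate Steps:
Z(X, c) = c - 16*X
j = -950/233 (j = -4 + (0 + 18)/(-21 - 212) = -4 + 18/(-233) = -4 + 18*(-1/233) = -4 - 18/233 = -950/233 ≈ -4.0773)
Z(-6 + 10, -13/(-6)) + j = (-13/(-6) - 16*(-6 + 10)) - 950/233 = (-13*(-⅙) - 16*4) - 950/233 = (13/6 - 64) - 950/233 = -371/6 - 950/233 = -92143/1398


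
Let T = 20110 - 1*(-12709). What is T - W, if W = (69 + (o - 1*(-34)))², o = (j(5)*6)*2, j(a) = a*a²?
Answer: -2536790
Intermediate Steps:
j(a) = a³
o = 1500 (o = (5³*6)*2 = (125*6)*2 = 750*2 = 1500)
T = 32819 (T = 20110 + 12709 = 32819)
W = 2569609 (W = (69 + (1500 - 1*(-34)))² = (69 + (1500 + 34))² = (69 + 1534)² = 1603² = 2569609)
T - W = 32819 - 1*2569609 = 32819 - 2569609 = -2536790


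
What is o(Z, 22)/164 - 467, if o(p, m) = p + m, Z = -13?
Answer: -76579/164 ≈ -466.95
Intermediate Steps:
o(p, m) = m + p
o(Z, 22)/164 - 467 = (22 - 13)/164 - 467 = (1/164)*9 - 467 = 9/164 - 467 = -76579/164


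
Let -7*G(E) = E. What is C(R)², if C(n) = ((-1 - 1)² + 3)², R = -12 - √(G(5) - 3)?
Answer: 2401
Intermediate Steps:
G(E) = -E/7
R = -12 - I*√182/7 (R = -12 - √(-⅐*5 - 3) = -12 - √(-5/7 - 3) = -12 - √(-26/7) = -12 - I*√182/7 ≈ -12.0 - 1.9272*I)
C(n) = 49 (C(n) = ((-2)² + 3)² = (4 + 3)² = 7² = 49)
C(R)² = 49² = 2401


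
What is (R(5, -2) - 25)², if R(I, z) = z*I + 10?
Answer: 625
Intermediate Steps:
R(I, z) = 10 + I*z (R(I, z) = I*z + 10 = 10 + I*z)
(R(5, -2) - 25)² = ((10 + 5*(-2)) - 25)² = ((10 - 10) - 25)² = (0 - 25)² = (-25)² = 625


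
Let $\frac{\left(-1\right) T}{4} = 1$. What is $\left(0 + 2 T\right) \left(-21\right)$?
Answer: $168$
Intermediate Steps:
$T = -4$ ($T = \left(-4\right) 1 = -4$)
$\left(0 + 2 T\right) \left(-21\right) = \left(0 + 2 \left(-4\right)\right) \left(-21\right) = \left(0 - 8\right) \left(-21\right) = \left(-8\right) \left(-21\right) = 168$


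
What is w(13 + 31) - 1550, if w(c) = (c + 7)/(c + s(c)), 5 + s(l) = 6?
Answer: -23233/15 ≈ -1548.9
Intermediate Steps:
s(l) = 1 (s(l) = -5 + 6 = 1)
w(c) = (7 + c)/(1 + c) (w(c) = (c + 7)/(c + 1) = (7 + c)/(1 + c))
w(13 + 31) - 1550 = (7 + (13 + 31))/(1 + (13 + 31)) - 1550 = (7 + 44)/(1 + 44) - 1550 = 51/45 - 1550 = (1/45)*51 - 1550 = 17/15 - 1550 = -23233/15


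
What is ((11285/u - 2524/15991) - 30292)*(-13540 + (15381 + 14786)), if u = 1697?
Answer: -13664892618773279/27136727 ≈ -5.0356e+8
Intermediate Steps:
((11285/u - 2524/15991) - 30292)*(-13540 + (15381 + 14786)) = ((11285/1697 - 2524/15991) - 30292)*(-13540 + (15381 + 14786)) = ((11285*(1/1697) - 2524*1/15991) - 30292)*(-13540 + 30167) = ((11285/1697 - 2524/15991) - 30292)*16627 = (176175207/27136727 - 30292)*16627 = -821849559077/27136727*16627 = -13664892618773279/27136727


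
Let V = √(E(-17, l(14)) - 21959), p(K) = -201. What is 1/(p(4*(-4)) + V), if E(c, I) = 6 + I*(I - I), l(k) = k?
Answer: -201/62354 - I*√21953/62354 ≈ -0.0032235 - 0.0023762*I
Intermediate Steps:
E(c, I) = 6 (E(c, I) = 6 + I*0 = 6 + 0 = 6)
V = I*√21953 (V = √(6 - 21959) = √(-21953) = I*√21953 ≈ 148.17*I)
1/(p(4*(-4)) + V) = 1/(-201 + I*√21953)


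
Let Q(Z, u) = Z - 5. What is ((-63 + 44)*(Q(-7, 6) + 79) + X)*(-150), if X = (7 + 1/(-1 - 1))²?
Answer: 369225/2 ≈ 1.8461e+5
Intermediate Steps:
Q(Z, u) = -5 + Z
X = 169/4 (X = (7 + 1/(-2))² = (7 - ½)² = (13/2)² = 169/4 ≈ 42.250)
((-63 + 44)*(Q(-7, 6) + 79) + X)*(-150) = ((-63 + 44)*((-5 - 7) + 79) + 169/4)*(-150) = (-19*(-12 + 79) + 169/4)*(-150) = (-19*67 + 169/4)*(-150) = (-1273 + 169/4)*(-150) = -4923/4*(-150) = 369225/2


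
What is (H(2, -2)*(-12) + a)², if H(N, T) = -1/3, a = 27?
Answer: 961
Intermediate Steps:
H(N, T) = -⅓ (H(N, T) = -1*⅓ = -⅓)
(H(2, -2)*(-12) + a)² = (-⅓*(-12) + 27)² = (4 + 27)² = 31² = 961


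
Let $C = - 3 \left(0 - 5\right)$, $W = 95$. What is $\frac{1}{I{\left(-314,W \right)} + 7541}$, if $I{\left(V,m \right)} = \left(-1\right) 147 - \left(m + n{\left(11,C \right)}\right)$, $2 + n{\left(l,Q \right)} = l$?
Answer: $\frac{1}{7290} \approx 0.00013717$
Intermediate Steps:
$C = 15$ ($C = \left(-3\right) \left(-5\right) = 15$)
$n{\left(l,Q \right)} = -2 + l$
$I{\left(V,m \right)} = -156 - m$ ($I{\left(V,m \right)} = \left(-1\right) 147 - \left(m + \left(-2 + 11\right)\right) = -147 - \left(m + 9\right) = -147 - \left(9 + m\right) = -156 - m$)
$\frac{1}{I{\left(-314,W \right)} + 7541} = \frac{1}{\left(-156 - 95\right) + 7541} = \frac{1}{-251 + 7541} = \frac{1}{7290}$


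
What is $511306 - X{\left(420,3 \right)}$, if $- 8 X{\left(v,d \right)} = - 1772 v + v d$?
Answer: $\frac{836867}{2} \approx 4.1843 \cdot 10^{5}$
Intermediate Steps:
$X{\left(v,d \right)} = \frac{443 v}{2} - \frac{d v}{8}$ ($X{\left(v,d \right)} = - \frac{- 1772 v + v d}{8} = - \frac{- 1772 v + d v}{8} = \frac{443 v}{2} - \frac{d v}{8}$)
$511306 - X{\left(420,3 \right)} = 511306 - \frac{1}{8} \cdot 420 \left(1772 - 3\right) = 511306 - \frac{1}{8} \cdot 420 \cdot 1769 = 511306 - \frac{185745}{2} = \frac{836867}{2}$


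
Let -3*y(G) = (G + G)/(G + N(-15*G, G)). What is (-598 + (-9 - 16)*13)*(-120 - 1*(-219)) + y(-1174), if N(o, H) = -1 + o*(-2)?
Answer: -9977000093/109185 ≈ -91377.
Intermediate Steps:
N(o, H) = -1 - 2*o
y(G) = -2*G/(3*(-1 + 31*G)) (y(G) = -(G + G)/(3*(G + (-1 - (-30)*G))) = -2*G/(3*(G + (-1 + 30*G))) = -2*G/(3*(-1 + 31*G)))
(-598 + (-9 - 16)*13)*(-120 - 1*(-219)) + y(-1174) = (-598 + (-9 - 16)*13)*(-120 - 1*(-219)) - 2*(-1174)/(-3 + 93*(-1174)) = (-598 - 25*13)*(-120 + 219) - 2*(-1174)/(-3 - 109182) = (-598 - 325)*99 - 2*(-1174)/(-109185) = -923*99 - 2*(-1174)*(-1/109185) = -91377 - 2348/109185 = -9977000093/109185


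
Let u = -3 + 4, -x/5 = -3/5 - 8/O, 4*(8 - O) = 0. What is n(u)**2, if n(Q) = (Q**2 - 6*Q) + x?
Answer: 9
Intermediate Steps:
O = 8 (O = 8 - 1/4*0 = 8 + 0 = 8)
x = 8 (x = -5*(-3/5 - 8/8) = -5*(-3*1/5 - 8*1/8) = -5*(-3/5 - 1) = -5*(-8/5) = 8)
u = 1
n(Q) = 8 + Q**2 - 6*Q (n(Q) = (Q**2 - 6*Q) + 8 = 8 + Q**2 - 6*Q)
n(u)**2 = (8 + 1**2 - 6*1)**2 = (8 + 1 - 6)**2 = 3**2 = 9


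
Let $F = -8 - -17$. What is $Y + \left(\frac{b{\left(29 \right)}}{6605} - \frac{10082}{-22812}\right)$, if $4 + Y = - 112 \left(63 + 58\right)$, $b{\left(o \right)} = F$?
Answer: $- \frac{1021229957821}{75336630} \approx -13556.0$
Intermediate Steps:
$F = 9$ ($F = -8 + 17 = 9$)
$b{\left(o \right)} = 9$
$Y = -13556$ ($Y = -4 - 112 \left(63 + 58\right) = -4 - 13552 = -13556$)
$Y + \left(\frac{b{\left(29 \right)}}{6605} - \frac{10082}{-22812}\right) = -13556 + \left(\frac{9}{6605} - \frac{10082}{-22812}\right) = -13556 + \left(9 \cdot \frac{1}{6605} - - \frac{5041}{11406}\right) = -13556 + \left(\frac{9}{6605} + \frac{5041}{11406}\right) = -13556 + \frac{33398459}{75336630} = - \frac{1021229957821}{75336630}$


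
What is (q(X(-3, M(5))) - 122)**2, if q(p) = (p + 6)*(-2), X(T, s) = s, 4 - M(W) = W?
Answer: 17424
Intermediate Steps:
M(W) = 4 - W
q(p) = -12 - 2*p (q(p) = (6 + p)*(-2) = -12 - 2*p)
(q(X(-3, M(5))) - 122)**2 = ((-12 - 2*(4 - 1*5)) - 122)**2 = ((-12 - 2*(4 - 5)) - 122)**2 = ((-12 - 2*(-1)) - 122)**2 = ((-12 + 2) - 122)**2 = (-10 - 122)**2 = (-132)**2 = 17424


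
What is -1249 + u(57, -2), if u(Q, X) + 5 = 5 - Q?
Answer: -1306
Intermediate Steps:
u(Q, X) = -Q (u(Q, X) = -5 + (5 - Q) = -Q)
-1249 + u(57, -2) = -1249 - 1*57 = -1249 - 57 = -1306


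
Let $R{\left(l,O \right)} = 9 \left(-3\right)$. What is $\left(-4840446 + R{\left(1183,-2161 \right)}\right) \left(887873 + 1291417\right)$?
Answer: $-10548794404170$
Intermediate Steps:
$R{\left(l,O \right)} = -27$
$\left(-4840446 + R{\left(1183,-2161 \right)}\right) \left(887873 + 1291417\right) = \left(-4840446 - 27\right) \left(887873 + 1291417\right) = \left(-4840473\right) 2179290 = -10548794404170$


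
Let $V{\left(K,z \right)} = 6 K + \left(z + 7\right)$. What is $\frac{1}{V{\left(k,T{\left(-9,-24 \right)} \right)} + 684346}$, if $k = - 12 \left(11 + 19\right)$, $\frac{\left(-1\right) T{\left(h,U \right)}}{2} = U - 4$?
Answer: $\frac{1}{682249} \approx 1.4657 \cdot 10^{-6}$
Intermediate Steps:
$T{\left(h,U \right)} = 8 - 2 U$ ($T{\left(h,U \right)} = - 2 \left(U - 4\right) = - 2 \left(-4 + U\right) = 8 - 2 U$)
$k = -360$ ($k = \left(-12\right) 30 = -360$)
$V{\left(K,z \right)} = 7 + z + 6 K$ ($V{\left(K,z \right)} = 6 K + \left(7 + z\right) = 7 + z + 6 K$)
$\frac{1}{V{\left(k,T{\left(-9,-24 \right)} \right)} + 684346} = \frac{1}{\left(7 + \left(8 - -48\right) + 6 \left(-360\right)\right) + 684346} = \frac{1}{\left(7 + \left(8 + 48\right) - 2160\right) + 684346} = \frac{1}{\left(7 + 56 - 2160\right) + 684346} = \frac{1}{-2097 + 684346} = \frac{1}{682249}$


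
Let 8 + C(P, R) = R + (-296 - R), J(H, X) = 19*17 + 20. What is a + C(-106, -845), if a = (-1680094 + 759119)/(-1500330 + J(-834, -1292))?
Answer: -455075073/1499987 ≈ -303.39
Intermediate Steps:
J(H, X) = 343 (J(H, X) = 323 + 20 = 343)
C(P, R) = -304 (C(P, R) = -8 + (R + (-296 - R)) = -8 - 296 = -304)
a = 920975/1499987 (a = (-1680094 + 759119)/(-1500330 + 343) = -920975/(-1499987) = -920975*(-1/1499987) = 920975/1499987 ≈ 0.61399)
a + C(-106, -845) = 920975/1499987 - 304 = -455075073/1499987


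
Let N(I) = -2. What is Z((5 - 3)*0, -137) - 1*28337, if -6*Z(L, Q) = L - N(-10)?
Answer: -85012/3 ≈ -28337.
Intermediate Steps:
Z(L, Q) = -⅓ - L/6 (Z(L, Q) = -(L - 1*(-2))/6 = -(L + 2)/6 = -(2 + L)/6 = -⅓ - L/6)
Z((5 - 3)*0, -137) - 1*28337 = (-⅓ - (5 - 3)*0/6) - 1*28337 = (-⅓ - 0/3) - 28337 = (-⅓ - ⅙*0) - 28337 = (-⅓ + 0) - 28337 = -⅓ - 28337 = -85012/3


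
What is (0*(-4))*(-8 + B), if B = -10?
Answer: 0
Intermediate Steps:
(0*(-4))*(-8 + B) = (0*(-4))*(-8 - 10) = 0*(-18) = 0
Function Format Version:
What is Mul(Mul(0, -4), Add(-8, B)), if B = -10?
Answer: 0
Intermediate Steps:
Mul(Mul(0, -4), Add(-8, B)) = Mul(Mul(0, -4), Add(-8, -10)) = Mul(0, -18) = 0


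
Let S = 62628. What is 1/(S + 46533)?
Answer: 1/109161 ≈ 9.1608e-6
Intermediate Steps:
1/(S + 46533) = 1/(62628 + 46533) = 1/109161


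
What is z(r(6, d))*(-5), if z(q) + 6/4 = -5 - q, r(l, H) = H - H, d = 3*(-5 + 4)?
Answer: 65/2 ≈ 32.500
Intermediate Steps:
d = -3 (d = 3*(-1) = -3)
r(l, H) = 0
z(q) = -13/2 - q (z(q) = -3/2 + (-5 - q) = -13/2 - q)
z(r(6, d))*(-5) = (-13/2 - 1*0)*(-5) = (-13/2 + 0)*(-5) = -13/2*(-5) = 65/2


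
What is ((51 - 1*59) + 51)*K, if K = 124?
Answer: 5332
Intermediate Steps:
((51 - 1*59) + 51)*K = ((51 - 1*59) + 51)*124 = ((51 - 59) + 51)*124 = (-8 + 51)*124 = 43*124 = 5332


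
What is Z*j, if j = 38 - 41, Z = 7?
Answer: -21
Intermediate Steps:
j = -3
Z*j = 7*(-3) = -21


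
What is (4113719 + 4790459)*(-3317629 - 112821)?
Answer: -30545337420100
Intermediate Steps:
(4113719 + 4790459)*(-3317629 - 112821) = 8904178*(-3430450) = -30545337420100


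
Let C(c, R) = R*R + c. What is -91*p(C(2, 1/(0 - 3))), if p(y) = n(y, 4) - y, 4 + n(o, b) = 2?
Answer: 3367/9 ≈ 374.11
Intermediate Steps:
n(o, b) = -2 (n(o, b) = -4 + 2 = -2)
C(c, R) = c + R**2 (C(c, R) = R**2 + c = c + R**2)
p(y) = -2 - y
-91*p(C(2, 1/(0 - 3))) = -91*(-2 - (2 + (1/(0 - 3))**2)) = -91*(-2 - (2 + (1/(-3))**2)) = -91*(-2 - (2 + (-1/3)**2)) = -91*(-2 - (2 + 1/9)) = -91*(-2 - 1*19/9) = -91*(-2 - 19/9) = -91*(-37/9) = 3367/9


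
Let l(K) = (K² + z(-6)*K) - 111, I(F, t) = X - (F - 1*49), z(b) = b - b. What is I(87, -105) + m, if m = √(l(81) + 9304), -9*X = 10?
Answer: -352/9 + √15754 ≈ 86.404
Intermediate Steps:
X = -10/9 (X = -⅑*10 = -10/9 ≈ -1.1111)
z(b) = 0
I(F, t) = 431/9 - F (I(F, t) = -10/9 - (F - 1*49) = -10/9 - (F - 49) = -10/9 - (-49 + F) = -10/9 + (49 - F) = 431/9 - F)
l(K) = -111 + K² (l(K) = (K² + 0*K) - 111 = (K² + 0) - 111 = K² - 111 = -111 + K²)
m = √15754 (m = √((-111 + 81²) + 9304) = √((-111 + 6561) + 9304) = √(6450 + 9304) = √15754 ≈ 125.51)
I(87, -105) + m = (431/9 - 1*87) + √15754 = (431/9 - 87) + √15754 = -352/9 + √15754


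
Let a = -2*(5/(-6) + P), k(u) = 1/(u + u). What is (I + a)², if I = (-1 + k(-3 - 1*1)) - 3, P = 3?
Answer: 41209/576 ≈ 71.543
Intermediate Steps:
k(u) = 1/(2*u)
a = -13/3 (a = -2*(5/(-6) + 3) = -2*(5*(-⅙) + 3) = -2*(-⅚ + 3) = -2*13/6 = -13/3 ≈ -4.3333)
I = -33/8 (I = (-1 + 1/(2*(-3 - 1*1))) - 3 = (-1 + 1/(2*(-3 - 1))) - 3 = (-1 + (½)/(-4)) - 3 = (-1 + (½)*(-¼)) - 3 = (-1 - ⅛) - 3 = -9/8 - 3 = -33/8 ≈ -4.1250)
(I + a)² = (-33/8 - 13/3)² = (-203/24)² = 41209/576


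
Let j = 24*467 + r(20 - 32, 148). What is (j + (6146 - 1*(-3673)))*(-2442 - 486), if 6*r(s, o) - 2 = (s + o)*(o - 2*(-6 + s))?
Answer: -73779744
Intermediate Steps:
r(s, o) = 1/3 + (o + s)*(12 + o - 2*s)/6 (r(s, o) = 1/3 + ((s + o)*(o - 2*(-6 + s)))/6 = 1/3 + ((o + s)*(o + (12 - 2*s)))/6 = 1/3 + ((o + s)*(12 + o - 2*s))/6 = 1/3 + (o + s)*(12 + o - 2*s)/6)
j = 15379 (j = 24*467 + (1/3 + 2*148 + 2*(20 - 32) - (20 - 32)**2/3 + (1/6)*148**2 - 1/6*148*(20 - 32)) = 11208 + (1/3 + 296 + 2*(-12) - 1/3*(-12)**2 + (1/6)*21904 - 1/6*148*(-12)) = 11208 + (1/3 + 296 - 24 - 1/3*144 + 10952/3 + 296) = 11208 + (1/3 + 296 - 24 - 48 + 10952/3 + 296) = 11208 + 4171 = 15379)
(j + (6146 - 1*(-3673)))*(-2442 - 486) = (15379 + (6146 - 1*(-3673)))*(-2442 - 486) = (15379 + (6146 + 3673))*(-2928) = (15379 + 9819)*(-2928) = 25198*(-2928) = -73779744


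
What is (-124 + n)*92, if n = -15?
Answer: -12788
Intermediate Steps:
(-124 + n)*92 = (-124 - 15)*92 = -139*92 = -12788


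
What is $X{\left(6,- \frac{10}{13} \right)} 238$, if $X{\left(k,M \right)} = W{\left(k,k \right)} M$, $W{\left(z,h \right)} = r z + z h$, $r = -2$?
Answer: $- \frac{57120}{13} \approx -4393.8$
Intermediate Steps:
$W{\left(z,h \right)} = - 2 z + h z$ ($W{\left(z,h \right)} = - 2 z + z h = - 2 z + h z$)
$X{\left(k,M \right)} = M k \left(-2 + k\right)$ ($X{\left(k,M \right)} = k \left(-2 + k\right) M = M k \left(-2 + k\right)$)
$X{\left(6,- \frac{10}{13} \right)} 238 = - \frac{10}{13} \cdot 6 \left(-2 + 6\right) 238 = \left(-10\right) \frac{1}{13} \cdot 6 \cdot 4 \cdot 238 = \left(- \frac{10}{13}\right) 6 \cdot 4 \cdot 238 = \left(- \frac{240}{13}\right) 238 = - \frac{57120}{13}$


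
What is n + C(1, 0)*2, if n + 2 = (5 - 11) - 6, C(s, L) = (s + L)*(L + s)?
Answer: -12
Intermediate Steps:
C(s, L) = (L + s)**2 (C(s, L) = (L + s)*(L + s) = (L + s)**2)
n = -14 (n = -2 + ((5 - 11) - 6) = -2 + (-6 - 6) = -2 - 12 = -14)
n + C(1, 0)*2 = -14 + (0 + 1)**2*2 = -14 + 1**2*2 = -14 + 1*2 = -14 + 2 = -12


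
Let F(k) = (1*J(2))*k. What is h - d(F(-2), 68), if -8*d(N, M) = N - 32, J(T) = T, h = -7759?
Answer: -15527/2 ≈ -7763.5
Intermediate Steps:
F(k) = 2*k (F(k) = (1*2)*k = 2*k)
d(N, M) = 4 - N/8 (d(N, M) = -(N - 32)/8 = -(-32 + N)/8 = 4 - N/8)
h - d(F(-2), 68) = -7759 - (4 - (-2)/4) = -7759 - (4 - ⅛*(-4)) = -7759 - (4 + ½) = -7759 - 1*9/2 = -7759 - 9/2 = -15527/2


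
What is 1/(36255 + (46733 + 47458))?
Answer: 1/130446 ≈ 7.6660e-6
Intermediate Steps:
1/(36255 + (46733 + 47458)) = 1/(36255 + 94191) = 1/130446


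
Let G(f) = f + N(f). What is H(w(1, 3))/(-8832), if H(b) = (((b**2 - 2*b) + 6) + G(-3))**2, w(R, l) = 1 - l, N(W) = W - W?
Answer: -121/8832 ≈ -0.013700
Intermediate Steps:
N(W) = 0
G(f) = f (G(f) = f + 0 = f)
H(b) = (3 + b**2 - 2*b)**2 (H(b) = (((b**2 - 2*b) + 6) - 3)**2 = ((6 + b**2 - 2*b) - 3)**2 = (3 + b**2 - 2*b)**2)
H(w(1, 3))/(-8832) = (3 + (1 - 1*3)**2 - 2*(1 - 1*3))**2/(-8832) = (3 + (1 - 3)**2 - 2*(1 - 3))**2*(-1/8832) = (3 + (-2)**2 - 2*(-2))**2*(-1/8832) = (3 + 4 + 4)**2*(-1/8832) = 11**2*(-1/8832) = 121*(-1/8832) = -121/8832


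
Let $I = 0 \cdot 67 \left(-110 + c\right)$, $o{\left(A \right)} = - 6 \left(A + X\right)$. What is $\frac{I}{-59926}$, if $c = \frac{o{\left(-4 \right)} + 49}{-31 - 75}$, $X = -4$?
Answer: $0$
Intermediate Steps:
$o{\left(A \right)} = 24 - 6 A$ ($o{\left(A \right)} = - 6 \left(A - 4\right) = - 6 \left(-4 + A\right) = 24 - 6 A$)
$c = - \frac{97}{106}$ ($c = \frac{\left(24 - -24\right) + 49}{-31 - 75} = \frac{\left(24 + 24\right) + 49}{-106} = \left(48 + 49\right) \left(- \frac{1}{106}\right) = 97 \left(- \frac{1}{106}\right) = - \frac{97}{106} \approx -0.91509$)
$I = 0$ ($I = 0 \cdot 67 \left(-110 - \frac{97}{106}\right) = 0 \left(- \frac{11757}{106}\right) = 0$)
$\frac{I}{-59926} = \frac{0}{-59926} = 0 \left(- \frac{1}{59926}\right) = 0$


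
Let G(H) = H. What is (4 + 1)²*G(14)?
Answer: 350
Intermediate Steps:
(4 + 1)²*G(14) = (4 + 1)²*14 = 5²*14 = 25*14 = 350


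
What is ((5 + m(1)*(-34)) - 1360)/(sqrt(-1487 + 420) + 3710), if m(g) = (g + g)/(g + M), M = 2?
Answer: -15333430/41295501 + 4133*I*sqrt(1067)/41295501 ≈ -0.37131 + 0.0032692*I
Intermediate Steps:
m(g) = 2*g/(2 + g) (m(g) = (g + g)/(g + 2) = (2*g)/(2 + g) = 2*g/(2 + g))
((5 + m(1)*(-34)) - 1360)/(sqrt(-1487 + 420) + 3710) = ((5 + (2*1/(2 + 1))*(-34)) - 1360)/(sqrt(-1487 + 420) + 3710) = ((5 + (2*1/3)*(-34)) - 1360)/(sqrt(-1067) + 3710) = ((5 + (2*1*(1/3))*(-34)) - 1360)/(I*sqrt(1067) + 3710) = ((5 + (2/3)*(-34)) - 1360)/(3710 + I*sqrt(1067)) = ((5 - 68/3) - 1360)/(3710 + I*sqrt(1067)) = (-53/3 - 1360)/(3710 + I*sqrt(1067)) = -4133/(3*(3710 + I*sqrt(1067)))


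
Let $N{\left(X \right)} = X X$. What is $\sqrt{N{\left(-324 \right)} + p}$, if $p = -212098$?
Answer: $i \sqrt{107122} \approx 327.29 i$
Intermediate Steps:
$N{\left(X \right)} = X^{2}$
$\sqrt{N{\left(-324 \right)} + p} = \sqrt{\left(-324\right)^{2} - 212098} = \sqrt{104976 - 212098} = \sqrt{-107122} = i \sqrt{107122}$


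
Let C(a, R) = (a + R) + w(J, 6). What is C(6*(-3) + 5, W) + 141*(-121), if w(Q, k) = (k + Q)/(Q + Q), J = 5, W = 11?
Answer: -170619/10 ≈ -17062.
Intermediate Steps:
w(Q, k) = (Q + k)/(2*Q) (w(Q, k) = (Q + k)/((2*Q)) = (Q + k)*(1/(2*Q)) = (Q + k)/(2*Q))
C(a, R) = 11/10 + R + a (C(a, R) = (a + R) + (½)*(5 + 6)/5 = (R + a) + (½)*(⅕)*11 = (R + a) + 11/10 = 11/10 + R + a)
C(6*(-3) + 5, W) + 141*(-121) = (11/10 + 11 + (6*(-3) + 5)) + 141*(-121) = (11/10 + 11 + (-18 + 5)) - 17061 = (11/10 + 11 - 13) - 17061 = -9/10 - 17061 = -170619/10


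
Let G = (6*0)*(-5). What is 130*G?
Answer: 0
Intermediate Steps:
G = 0 (G = 0*(-5) = 0)
130*G = 130*0 = 0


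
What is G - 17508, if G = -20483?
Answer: -37991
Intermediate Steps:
G - 17508 = -20483 - 17508 = -37991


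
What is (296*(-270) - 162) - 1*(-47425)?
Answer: -32657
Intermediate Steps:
(296*(-270) - 162) - 1*(-47425) = (-79920 - 162) + 47425 = -80082 + 47425 = -32657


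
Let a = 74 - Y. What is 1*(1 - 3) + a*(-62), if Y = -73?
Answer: -9116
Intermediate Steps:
a = 147 (a = 74 - 1*(-73) = 74 + 73 = 147)
1*(1 - 3) + a*(-62) = 1*(1 - 3) + 147*(-62) = 1*(-2) - 9114 = -2 - 9114 = -9116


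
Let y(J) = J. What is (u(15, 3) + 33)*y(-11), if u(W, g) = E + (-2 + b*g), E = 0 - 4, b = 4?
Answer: -429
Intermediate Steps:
E = -4
u(W, g) = -6 + 4*g (u(W, g) = -4 + (-2 + 4*g) = -6 + 4*g)
(u(15, 3) + 33)*y(-11) = ((-6 + 4*3) + 33)*(-11) = ((-6 + 12) + 33)*(-11) = (6 + 33)*(-11) = 39*(-11) = -429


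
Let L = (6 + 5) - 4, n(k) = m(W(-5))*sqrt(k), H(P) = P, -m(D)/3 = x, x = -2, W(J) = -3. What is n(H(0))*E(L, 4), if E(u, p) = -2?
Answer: 0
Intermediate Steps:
m(D) = 6 (m(D) = -3*(-2) = 6)
n(k) = 6*sqrt(k)
L = 7 (L = 11 - 4 = 7)
n(H(0))*E(L, 4) = (6*sqrt(0))*(-2) = (6*0)*(-2) = 0*(-2) = 0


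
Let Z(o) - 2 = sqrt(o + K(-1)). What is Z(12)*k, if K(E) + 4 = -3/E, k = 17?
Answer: 34 + 17*sqrt(11) ≈ 90.383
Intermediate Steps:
K(E) = -4 - 3/E
Z(o) = 2 + sqrt(-1 + o) (Z(o) = 2 + sqrt(o + (-4 - 3/(-1))) = 2 + sqrt(o + (-4 - 3*(-1))) = 2 + sqrt(o + (-4 + 3)) = 2 + sqrt(o - 1) = 2 + sqrt(-1 + o))
Z(12)*k = (2 + sqrt(-1 + 12))*17 = (2 + sqrt(11))*17 = 34 + 17*sqrt(11)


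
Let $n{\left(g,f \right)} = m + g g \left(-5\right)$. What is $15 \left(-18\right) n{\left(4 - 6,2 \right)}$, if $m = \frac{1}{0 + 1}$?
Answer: $5130$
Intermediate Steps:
$m = 1$ ($m = 1^{-1} = 1$)
$n{\left(g,f \right)} = 1 - 5 g^{2}$ ($n{\left(g,f \right)} = 1 + g g \left(-5\right) = 1 + g^{2} \left(-5\right) = 1 - 5 g^{2}$)
$15 \left(-18\right) n{\left(4 - 6,2 \right)} = 15 \left(-18\right) \left(1 - 5 \left(4 - 6\right)^{2}\right) = - 270 \left(1 - 5 \left(4 - 6\right)^{2}\right) = - 270 \left(1 - 5 \left(-2\right)^{2}\right) = - 270 \left(1 - 20\right) = \left(-270\right) \left(-19\right) = 5130$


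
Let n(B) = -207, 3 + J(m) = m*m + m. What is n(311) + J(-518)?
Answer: 267596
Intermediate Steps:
J(m) = -3 + m + m² (J(m) = -3 + (m*m + m) = -3 + (m² + m) = -3 + (m + m²) = -3 + m + m²)
n(311) + J(-518) = -207 + (-3 - 518 + (-518)²) = -207 + (-3 - 518 + 268324) = -207 + 267803 = 267596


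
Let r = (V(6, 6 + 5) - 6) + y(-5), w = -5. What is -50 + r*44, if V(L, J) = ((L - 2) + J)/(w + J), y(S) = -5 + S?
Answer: -644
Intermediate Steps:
V(L, J) = (-2 + J + L)/(-5 + J) (V(L, J) = ((L - 2) + J)/(-5 + J) = ((-2 + L) + J)/(-5 + J) = (-2 + J + L)/(-5 + J))
r = -27/2 (r = ((-2 + (6 + 5) + 6)/(-5 + (6 + 5)) - 6) + (-5 - 5) = ((-2 + 11 + 6)/(-5 + 11) - 6) - 10 = (15/6 - 6) - 10 = ((1/6)*15 - 6) - 10 = (5/2 - 6) - 10 = -7/2 - 10 = -27/2 ≈ -13.500)
-50 + r*44 = -50 - 27/2*44 = -50 - 594 = -644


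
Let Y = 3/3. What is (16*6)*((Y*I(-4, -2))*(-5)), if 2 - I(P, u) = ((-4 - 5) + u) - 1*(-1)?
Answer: -5760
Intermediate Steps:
Y = 1 (Y = 3*(⅓) = 1)
I(P, u) = 10 - u (I(P, u) = 2 - (((-4 - 5) + u) - 1*(-1)) = 2 - ((-9 + u) + 1) = 2 - (-8 + u) = 2 + (8 - u) = 10 - u)
(16*6)*((Y*I(-4, -2))*(-5)) = (16*6)*((1*(10 - 1*(-2)))*(-5)) = 96*((1*(10 + 2))*(-5)) = 96*((1*12)*(-5)) = 96*(12*(-5)) = 96*(-60) = -5760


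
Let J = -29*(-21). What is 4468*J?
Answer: 2721012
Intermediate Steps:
J = 609
4468*J = 4468*609 = 2721012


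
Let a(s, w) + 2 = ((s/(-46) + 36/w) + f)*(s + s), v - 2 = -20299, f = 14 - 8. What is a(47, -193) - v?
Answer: 92088932/4439 ≈ 20745.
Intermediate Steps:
f = 6
v = -20297 (v = 2 - 20299 = -20297)
a(s, w) = -2 + 2*s*(6 + 36/w - s/46) (a(s, w) = -2 + ((s/(-46) + 36/w) + 6)*(s + s) = -2 + ((s*(-1/46) + 36/w) + 6)*(2*s) = -2 + ((-s/46 + 36/w) + 6)*(2*s) = -2 + ((36/w - s/46) + 6)*(2*s) = -2 + (6 + 36/w - s/46)*(2*s) = -2 + 2*s*(6 + 36/w - s/46))
a(47, -193) - v = (-2 + 12*47 - 1/23*47**2 + 72*47/(-193)) - 1*(-20297) = (-2 + 564 - 1/23*2209 + 72*47*(-1/193)) + 20297 = (-2 + 564 - 2209/23 - 3384/193) + 20297 = 1990549/4439 + 20297 = 92088932/4439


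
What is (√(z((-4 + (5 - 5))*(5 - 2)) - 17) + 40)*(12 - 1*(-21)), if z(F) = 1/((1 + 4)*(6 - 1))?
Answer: 1320 + 66*I*√106/5 ≈ 1320.0 + 135.9*I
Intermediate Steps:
z(F) = 1/25 (z(F) = 1/(5*5) = 1/25)
(√(z((-4 + (5 - 5))*(5 - 2)) - 17) + 40)*(12 - 1*(-21)) = (√(1/25 - 17) + 40)*(12 - 1*(-21)) = (√(-424/25) + 40)*(12 + 21) = (2*I*√106/5 + 40)*33 = (40 + 2*I*√106/5)*33 = 1320 + 66*I*√106/5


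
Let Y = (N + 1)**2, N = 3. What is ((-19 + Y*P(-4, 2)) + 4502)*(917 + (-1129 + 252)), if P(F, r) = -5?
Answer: 176120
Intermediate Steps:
Y = 16 (Y = (3 + 1)**2 = 4**2 = 16)
((-19 + Y*P(-4, 2)) + 4502)*(917 + (-1129 + 252)) = ((-19 + 16*(-5)) + 4502)*(917 + (-1129 + 252)) = ((-19 - 80) + 4502)*(917 - 877) = (-99 + 4502)*40 = 4403*40 = 176120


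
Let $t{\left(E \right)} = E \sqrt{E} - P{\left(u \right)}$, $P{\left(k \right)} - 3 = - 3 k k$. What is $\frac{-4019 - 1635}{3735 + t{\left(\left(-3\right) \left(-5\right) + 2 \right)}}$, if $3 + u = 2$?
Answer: $- \frac{10558845}{6972656} + \frac{48059 \sqrt{17}}{6972656} \approx -1.4859$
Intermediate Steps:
$u = -1$ ($u = -3 + 2 = -1$)
$P{\left(k \right)} = 3 - 3 k^{2}$ ($P{\left(k \right)} = 3 + - 3 k k = 3 - 3 k^{2}$)
$t{\left(E \right)} = E^{\frac{3}{2}}$ ($t{\left(E \right)} = E \sqrt{E} - \left(3 - 3 \left(-1\right)^{2}\right) = E^{\frac{3}{2}} - \left(3 - 3\right) = E^{\frac{3}{2}} - 0 = E^{\frac{3}{2}} + 0 = E^{\frac{3}{2}}$)
$\frac{-4019 - 1635}{3735 + t{\left(\left(-3\right) \left(-5\right) + 2 \right)}} = \frac{-4019 - 1635}{3735 + \left(\left(-3\right) \left(-5\right) + 2\right)^{\frac{3}{2}}} = - \frac{5654}{3735 + \left(15 + 2\right)^{\frac{3}{2}}} = - \frac{5654}{3735 + 17^{\frac{3}{2}}} = - \frac{5654}{3735 + 17 \sqrt{17}}$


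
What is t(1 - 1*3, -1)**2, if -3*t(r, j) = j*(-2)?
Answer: 4/9 ≈ 0.44444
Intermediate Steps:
t(r, j) = 2*j/3 (t(r, j) = -j*(-2)/3 = -(-2)*j/3 = 2*j/3)
t(1 - 1*3, -1)**2 = ((2/3)*(-1))**2 = (-2/3)**2 = 4/9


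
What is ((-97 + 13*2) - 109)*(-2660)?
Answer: 478800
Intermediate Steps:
((-97 + 13*2) - 109)*(-2660) = ((-97 + 26) - 109)*(-2660) = (-71 - 109)*(-2660) = -180*(-2660) = 478800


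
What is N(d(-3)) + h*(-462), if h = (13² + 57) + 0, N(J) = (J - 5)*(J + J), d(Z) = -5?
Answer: -104312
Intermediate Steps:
N(J) = 2*J*(-5 + J) (N(J) = (-5 + J)*(2*J) = 2*J*(-5 + J))
h = 226 (h = (169 + 57) + 0 = 226 + 0 = 226)
N(d(-3)) + h*(-462) = 2*(-5)*(-5 - 5) + 226*(-462) = 2*(-5)*(-10) - 104412 = 100 - 104412 = -104312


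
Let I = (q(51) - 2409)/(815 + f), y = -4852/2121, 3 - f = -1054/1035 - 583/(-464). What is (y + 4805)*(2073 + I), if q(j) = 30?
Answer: 2760454523513783473/277654433497 ≈ 9.9420e+6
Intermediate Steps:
f = 1326371/480240 (f = 3 - (-1054/1035 - 583/(-464)) = 3 - (-1054*1/1035 - 583*(-1/464)) = 3 - (-1054/1035 + 583/464) = 3 - 1*114349/480240 = 3 - 114349/480240 = 1326371/480240 ≈ 2.7619)
y = -4852/2121 (y = -4852*1/2121 = -4852/2121 ≈ -2.2876)
I = -1142490960/392721971 (I = (30 - 2409)/(815 + 1326371/480240) = -2379/392721971/480240 = -2379*480240/392721971 = -1142490960/392721971 ≈ -2.9092)
(y + 4805)*(2073 + I) = (-4852/2121 + 4805)*(2073 - 1142490960/392721971) = (10186553/2121)*(812970154923/392721971) = 2760454523513783473/277654433497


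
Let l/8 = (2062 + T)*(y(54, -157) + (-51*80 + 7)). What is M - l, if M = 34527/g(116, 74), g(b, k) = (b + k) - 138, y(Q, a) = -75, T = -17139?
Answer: -26016354209/52 ≈ -5.0031e+8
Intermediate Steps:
g(b, k) = -138 + b + k
l = 500315168 (l = 8*((2062 - 17139)*(-75 + (-51*80 + 7))) = 8*(-15077*(-75 + (-4080 + 7))) = 8*(-15077*(-75 - 4073)) = 8*(-15077*(-4148)) = 8*62539396 = 500315168)
M = 34527/52 (M = 34527/(-138 + 116 + 74) = 34527/52 ≈ 663.98)
M - l = 34527/52 - 1*500315168 = 34527/52 - 500315168 = -26016354209/52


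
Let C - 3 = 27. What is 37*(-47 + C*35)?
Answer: 37111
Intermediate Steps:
C = 30 (C = 3 + 27 = 30)
37*(-47 + C*35) = 37*(-47 + 30*35) = 37*(-47 + 1050) = 37*1003 = 37111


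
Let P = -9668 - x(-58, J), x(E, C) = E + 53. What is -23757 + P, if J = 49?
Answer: -33420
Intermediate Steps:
x(E, C) = 53 + E
P = -9663 (P = -9668 - (53 - 58) = -9668 - 1*(-5) = -9668 + 5 = -9663)
-23757 + P = -23757 - 9663 = -33420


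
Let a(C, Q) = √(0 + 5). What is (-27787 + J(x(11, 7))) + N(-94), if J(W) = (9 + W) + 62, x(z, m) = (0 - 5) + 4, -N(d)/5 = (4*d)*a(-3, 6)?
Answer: -27717 + 1880*√5 ≈ -23513.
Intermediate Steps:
a(C, Q) = √5
N(d) = -20*d*√5 (N(d) = -5*4*d*√5 = -20*d*√5)
x(z, m) = -1 (x(z, m) = -5 + 4 = -1)
J(W) = 71 + W
(-27787 + J(x(11, 7))) + N(-94) = (-27787 + (71 - 1)) - 20*(-94)*√5 = (-27787 + 70) + 1880*√5 = -27717 + 1880*√5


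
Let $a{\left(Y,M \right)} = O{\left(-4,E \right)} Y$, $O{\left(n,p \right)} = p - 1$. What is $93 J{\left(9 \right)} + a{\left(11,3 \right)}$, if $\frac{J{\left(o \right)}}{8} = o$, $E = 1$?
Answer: $6696$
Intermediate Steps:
$J{\left(o \right)} = 8 o$
$O{\left(n,p \right)} = -1 + p$
$a{\left(Y,M \right)} = 0$ ($a{\left(Y,M \right)} = \left(-1 + 1\right) Y = 0 Y = 0$)
$93 J{\left(9 \right)} + a{\left(11,3 \right)} = 93 \cdot 8 \cdot 9 + 0 = 93 \cdot 72 + 0 = 6696 + 0 = 6696$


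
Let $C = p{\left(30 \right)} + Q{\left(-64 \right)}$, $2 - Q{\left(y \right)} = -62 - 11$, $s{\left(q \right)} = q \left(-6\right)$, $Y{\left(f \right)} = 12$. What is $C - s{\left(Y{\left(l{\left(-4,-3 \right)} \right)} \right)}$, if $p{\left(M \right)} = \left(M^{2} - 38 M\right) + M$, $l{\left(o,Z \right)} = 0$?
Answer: $-63$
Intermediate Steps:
$s{\left(q \right)} = - 6 q$
$Q{\left(y \right)} = 75$ ($Q{\left(y \right)} = 2 - \left(-62 - 11\right) = 2 - -73 = 2 + 73 = 75$)
$p{\left(M \right)} = M^{2} - 37 M$
$C = -135$ ($C = 30 \left(-37 + 30\right) + 75 = 30 \left(-7\right) + 75 = -210 + 75 = -135$)
$C - s{\left(Y{\left(l{\left(-4,-3 \right)} \right)} \right)} = -135 - \left(-6\right) 12 = -135 - -72 = -135 + 72 = -63$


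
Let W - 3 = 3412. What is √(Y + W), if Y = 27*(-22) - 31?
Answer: 3*√310 ≈ 52.820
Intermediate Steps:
W = 3415 (W = 3 + 3412 = 3415)
Y = -625 (Y = -594 - 31 = -625)
√(Y + W) = √(-625 + 3415) = √2790 = 3*√310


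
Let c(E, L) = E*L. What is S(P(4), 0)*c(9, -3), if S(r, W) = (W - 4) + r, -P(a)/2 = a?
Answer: 324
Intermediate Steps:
P(a) = -2*a
S(r, W) = -4 + W + r (S(r, W) = (-4 + W) + r = -4 + W + r)
S(P(4), 0)*c(9, -3) = (-4 + 0 - 2*4)*(9*(-3)) = (-4 + 0 - 8)*(-27) = -12*(-27) = 324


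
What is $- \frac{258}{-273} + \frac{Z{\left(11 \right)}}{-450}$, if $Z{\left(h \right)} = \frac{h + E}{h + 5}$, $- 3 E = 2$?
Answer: $\frac{1854779}{1965600} \approx 0.94362$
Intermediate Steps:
$E = - \frac{2}{3}$ ($E = \left(- \frac{1}{3}\right) 2 = - \frac{2}{3} \approx -0.66667$)
$Z{\left(h \right)} = \frac{- \frac{2}{3} + h}{5 + h}$ ($Z{\left(h \right)} = \frac{h - \frac{2}{3}}{h + 5} = \frac{- \frac{2}{3} + h}{5 + h}$)
$- \frac{258}{-273} + \frac{Z{\left(11 \right)}}{-450} = - \frac{258}{-273} + \frac{\frac{1}{5 + 11} \left(- \frac{2}{3} + 11\right)}{-450} = \left(-258\right) \left(- \frac{1}{273}\right) + \frac{1}{16} \cdot \frac{31}{3} \left(- \frac{1}{450}\right) = \frac{86}{91} + \frac{1}{16} \cdot \frac{31}{3} \left(- \frac{1}{450}\right) = \frac{86}{91} + \frac{31}{48} \left(- \frac{1}{450}\right) = \frac{86}{91} - \frac{31}{21600} = \frac{1854779}{1965600}$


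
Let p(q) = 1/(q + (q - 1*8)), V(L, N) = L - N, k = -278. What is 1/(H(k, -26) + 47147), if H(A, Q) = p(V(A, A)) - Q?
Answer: 8/377383 ≈ 2.1199e-5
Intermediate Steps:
p(q) = 1/(-8 + 2*q) (p(q) = 1/(q + (q - 8)) = 1/(q + (-8 + q)) = 1/(-8 + 2*q))
H(A, Q) = -⅛ - Q (H(A, Q) = 1/(2*(-4 + (A - A))) - Q = 1/(2*(-4 + 0)) - Q = (½)/(-4) - Q = (½)*(-¼) - Q = -⅛ - Q)
1/(H(k, -26) + 47147) = 1/((-⅛ - 1*(-26)) + 47147) = 1/((-⅛ + 26) + 47147) = 1/(207/8 + 47147) = 1/(377383/8) = 8/377383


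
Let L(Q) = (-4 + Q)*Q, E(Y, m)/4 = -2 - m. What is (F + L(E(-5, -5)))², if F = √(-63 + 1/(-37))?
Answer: 338660/37 + 384*I*√21571/37 ≈ 9153.0 + 1524.3*I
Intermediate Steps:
E(Y, m) = -8 - 4*m (E(Y, m) = 4*(-2 - m) = -8 - 4*m)
L(Q) = Q*(-4 + Q)
F = 2*I*√21571/37 (F = √(-63 - 1/37) = √(-2332/37) = 2*I*√21571/37 ≈ 7.939*I)
(F + L(E(-5, -5)))² = (2*I*√21571/37 + (-8 - 4*(-5))*(-4 + (-8 - 4*(-5))))² = (2*I*√21571/37 + (-8 + 20)*(-4 + (-8 + 20)))² = (2*I*√21571/37 + 12*(-4 + 12))² = (2*I*√21571/37 + 12*8)² = (2*I*√21571/37 + 96)² = (96 + 2*I*√21571/37)²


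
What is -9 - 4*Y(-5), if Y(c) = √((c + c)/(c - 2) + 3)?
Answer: -9 - 4*√217/7 ≈ -17.418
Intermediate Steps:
Y(c) = √(3 + 2*c/(-2 + c)) (Y(c) = √((2*c)/(-2 + c) + 3) = √(2*c/(-2 + c) + 3) = √(3 + 2*c/(-2 + c)))
-9 - 4*Y(-5) = -9 - 4*√31*√(-1/(-2 - 5)) = -9 - 4*√31*√(-1/(-7)) = -9 - 4*√217/7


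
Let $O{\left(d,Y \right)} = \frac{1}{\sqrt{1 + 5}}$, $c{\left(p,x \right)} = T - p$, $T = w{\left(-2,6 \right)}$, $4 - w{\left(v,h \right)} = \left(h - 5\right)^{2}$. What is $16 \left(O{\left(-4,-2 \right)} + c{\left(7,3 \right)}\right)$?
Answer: $-64 + \frac{8 \sqrt{6}}{3} \approx -57.468$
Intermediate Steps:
$w{\left(v,h \right)} = 4 - \left(-5 + h\right)^{2}$ ($w{\left(v,h \right)} = 4 - \left(h - 5\right)^{2} = 4 - \left(-5 + h\right)^{2}$)
$T = 3$ ($T = 4 - \left(-5 + 6\right)^{2} = 4 - 1^{2} = 4 - 1 = 3$)
$c{\left(p,x \right)} = 3 - p$
$O{\left(d,Y \right)} = \frac{\sqrt{6}}{6}$ ($O{\left(d,Y \right)} = \frac{1}{\sqrt{6}} = \frac{\sqrt{6}}{6}$)
$16 \left(O{\left(-4,-2 \right)} + c{\left(7,3 \right)}\right) = 16 \left(\frac{\sqrt{6}}{6} + \left(3 - 7\right)\right) = 16 \left(\frac{\sqrt{6}}{6} - 4\right) = 16 \left(-4 + \frac{\sqrt{6}}{6}\right) = -64 + \frac{8 \sqrt{6}}{3}$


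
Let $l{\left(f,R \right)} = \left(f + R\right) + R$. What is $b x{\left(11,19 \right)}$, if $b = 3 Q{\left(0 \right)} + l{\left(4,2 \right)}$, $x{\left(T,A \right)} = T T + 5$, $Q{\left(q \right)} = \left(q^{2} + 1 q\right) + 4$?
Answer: $2520$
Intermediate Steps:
$Q{\left(q \right)} = 4 + q + q^{2}$ ($Q{\left(q \right)} = \left(q^{2} + q\right) + 4 = \left(q + q^{2}\right) + 4 = 4 + q + q^{2}$)
$x{\left(T,A \right)} = 5 + T^{2}$ ($x{\left(T,A \right)} = T^{2} + 5 = 5 + T^{2}$)
$l{\left(f,R \right)} = f + 2 R$ ($l{\left(f,R \right)} = \left(R + f\right) + R = f + 2 R$)
$b = 20$ ($b = 3 \left(4 + 0 + 0^{2}\right) + \left(4 + 2 \cdot 2\right) = 3 \left(4 + 0 + 0\right) + \left(4 + 4\right) = 3 \cdot 4 + 8 = 12 + 8 = 20$)
$b x{\left(11,19 \right)} = 20 \left(5 + 11^{2}\right) = 20 \left(5 + 121\right) = 20 \cdot 126 = 2520$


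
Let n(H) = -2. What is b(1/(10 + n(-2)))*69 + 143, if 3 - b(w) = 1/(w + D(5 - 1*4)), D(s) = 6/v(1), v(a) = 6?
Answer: 866/3 ≈ 288.67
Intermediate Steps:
D(s) = 1 (D(s) = 6/6 = 6*(⅙) = 1)
b(w) = 3 - 1/(1 + w) (b(w) = 3 - 1/(w + 1) = 3 - 1/(1 + w))
b(1/(10 + n(-2)))*69 + 143 = ((2 + 3/(10 - 2))/(1 + 1/(10 - 2)))*69 + 143 = ((2 + 3/8)/(1 + 1/8))*69 + 143 = ((2 + 3*(⅛))/(1 + ⅛))*69 + 143 = ((2 + 3/8)/(9/8))*69 + 143 = ((8/9)*(19/8))*69 + 143 = (19/9)*69 + 143 = 437/3 + 143 = 866/3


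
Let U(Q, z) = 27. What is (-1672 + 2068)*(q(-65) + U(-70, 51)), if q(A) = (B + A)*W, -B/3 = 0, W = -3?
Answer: 87912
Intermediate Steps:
B = 0 (B = -3*0 = 0)
q(A) = -3*A (q(A) = (0 + A)*(-3) = A*(-3) = -3*A)
(-1672 + 2068)*(q(-65) + U(-70, 51)) = (-1672 + 2068)*(-3*(-65) + 27) = 396*(195 + 27) = 396*222 = 87912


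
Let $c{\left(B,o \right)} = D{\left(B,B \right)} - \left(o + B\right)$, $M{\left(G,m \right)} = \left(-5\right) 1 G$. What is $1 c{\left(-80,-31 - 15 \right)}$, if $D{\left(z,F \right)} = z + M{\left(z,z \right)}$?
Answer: $446$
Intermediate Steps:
$M{\left(G,m \right)} = - 5 G$
$D{\left(z,F \right)} = - 4 z$ ($D{\left(z,F \right)} = z - 5 z = - 4 z$)
$c{\left(B,o \right)} = - o - 5 B$ ($c{\left(B,o \right)} = - 4 B - \left(o + B\right) = - 4 B - \left(B + o\right) = - o - 5 B$)
$1 c{\left(-80,-31 - 15 \right)} = 1 \left(- (-31 - 15) - -400\right) = 1 \left(- (-31 - 15) + 400\right) = 1 \left(\left(-1\right) \left(-46\right) + 400\right) = 1 \left(46 + 400\right) = 1 \cdot 446 = 446$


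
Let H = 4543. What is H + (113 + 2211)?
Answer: 6867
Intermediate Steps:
H + (113 + 2211) = 4543 + (113 + 2211) = 4543 + 2324 = 6867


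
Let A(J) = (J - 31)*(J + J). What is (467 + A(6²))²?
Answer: 683929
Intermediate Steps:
A(J) = 2*J*(-31 + J) (A(J) = (-31 + J)*(2*J) = 2*J*(-31 + J))
(467 + A(6²))² = (467 + 2*6²*(-31 + 6²))² = (467 + 2*36*(-31 + 36))² = (467 + 2*36*5)² = (467 + 360)² = 827² = 683929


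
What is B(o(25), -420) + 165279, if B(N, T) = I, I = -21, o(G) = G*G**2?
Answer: 165258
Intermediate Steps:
o(G) = G**3
B(N, T) = -21
B(o(25), -420) + 165279 = -21 + 165279 = 165258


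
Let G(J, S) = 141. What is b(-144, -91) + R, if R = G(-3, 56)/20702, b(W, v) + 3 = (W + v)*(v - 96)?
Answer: 909687425/20702 ≈ 43942.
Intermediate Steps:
b(W, v) = -3 + (-96 + v)*(W + v) (b(W, v) = -3 + (W + v)*(v - 96) = -3 + (W + v)*(-96 + v) = -3 + (-96 + v)*(W + v))
R = 141/20702 ≈ 0.0068109
b(-144, -91) + R = (-3 + (-91)² - 96*(-144) - 96*(-91) - 144*(-91)) + 141/20702 = (-3 + 8281 + 13824 + 8736 + 13104) + 141/20702 = 43942 + 141/20702 = 909687425/20702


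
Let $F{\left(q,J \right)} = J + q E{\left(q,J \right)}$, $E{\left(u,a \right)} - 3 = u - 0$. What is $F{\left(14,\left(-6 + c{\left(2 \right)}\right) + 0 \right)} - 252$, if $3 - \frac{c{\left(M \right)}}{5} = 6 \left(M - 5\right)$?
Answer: $85$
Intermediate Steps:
$E{\left(u,a \right)} = 3 + u$ ($E{\left(u,a \right)} = 3 + \left(u - 0\right) = 3 + \left(u + 0\right) = 3 + u$)
$c{\left(M \right)} = 165 - 30 M$ ($c{\left(M \right)} = 15 - 5 \cdot 6 \left(M - 5\right) = 15 - 5 \cdot 6 \left(-5 + M\right) = 15 - 5 \left(-30 + 6 M\right) = 15 - \left(-150 + 30 M\right) = 165 - 30 M$)
$F{\left(q,J \right)} = J + q \left(3 + q\right)$
$F{\left(14,\left(-6 + c{\left(2 \right)}\right) + 0 \right)} - 252 = \left(\left(\left(-6 + \left(165 - 60\right)\right) + 0\right) + 14 \left(3 + 14\right)\right) - 252 = \left(\left(\left(-6 + \left(165 - 60\right)\right) + 0\right) + 14 \cdot 17\right) - 252 = \left(\left(\left(-6 + 105\right) + 0\right) + 238\right) - 252 = \left(\left(99 + 0\right) + 238\right) - 252 = \left(99 + 238\right) - 252 = 337 - 252 = 85$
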